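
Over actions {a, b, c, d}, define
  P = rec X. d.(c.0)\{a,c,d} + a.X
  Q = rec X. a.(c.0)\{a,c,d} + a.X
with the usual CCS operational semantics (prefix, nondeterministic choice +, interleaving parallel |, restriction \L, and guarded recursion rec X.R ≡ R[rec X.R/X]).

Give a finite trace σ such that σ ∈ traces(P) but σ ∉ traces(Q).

P's transition system — 2 states:
  s0 = rec X. d.(c.0)\{a,c,d} + a.X → —a→ s0, —d→ s1
  s1 = (c.0)\{a,c,d} → deadlocked
Q's transition system — 2 states:
  t0 = rec X. a.(c.0)\{a,c,d} + a.X → —a→ t0, —a→ t1
  t1 = (c.0)\{a,c,d} → deadlocked
Run σ = ⟨d⟩ on P: start {s0}
  step 1 (d): {s1}
  — P admits the full trace.
Run σ = ⟨d⟩ on Q: start {t0}
  step 1 (d): no successor for Q

d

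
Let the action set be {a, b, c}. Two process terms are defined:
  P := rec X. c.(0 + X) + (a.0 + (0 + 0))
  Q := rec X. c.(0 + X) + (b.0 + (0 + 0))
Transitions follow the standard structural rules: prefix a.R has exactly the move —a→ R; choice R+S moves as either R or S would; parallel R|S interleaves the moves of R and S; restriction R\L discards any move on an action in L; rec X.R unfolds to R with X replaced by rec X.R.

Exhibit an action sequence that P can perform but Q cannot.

P's transition system — 3 states:
  m0 = rec X. c.(0 + X) + (a.0 + (0 + 0)) | =a=> m1, =c=> m2
  m1 = 0 | deadlocked
  m2 = 0 + (rec X. c.(0 + X) + (a.0 + (0 + 0))) | =a=> m1, =c=> m2
Q's transition system — 3 states:
  n0 = rec X. c.(0 + X) + (b.0 + (0 + 0)) | =b=> n1, =c=> n2
  n1 = 0 | deadlocked
  n2 = 0 + (rec X. c.(0 + X) + (b.0 + (0 + 0))) | =b=> n1, =c=> n2
Run σ = ⟨a⟩ on P: start {m0}
  [1] a ⇒ {m1}
  — P admits the full trace.
Run σ = ⟨a⟩ on Q: start {n0}
  [1] a ⇒ no successor for Q

a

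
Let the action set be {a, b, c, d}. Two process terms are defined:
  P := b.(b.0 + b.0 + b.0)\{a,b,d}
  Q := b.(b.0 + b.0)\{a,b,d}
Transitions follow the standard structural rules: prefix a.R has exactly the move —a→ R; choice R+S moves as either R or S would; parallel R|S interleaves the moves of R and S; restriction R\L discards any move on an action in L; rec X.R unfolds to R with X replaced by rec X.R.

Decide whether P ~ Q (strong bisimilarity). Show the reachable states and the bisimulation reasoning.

Reachable graph of P (2 states):
  u0 = b.(b.0 + b.0 + b.0)\{a,b,d} ⊢ ··b··> u1
  u1 = (b.0 + b.0 + b.0)\{a,b,d} ⊢ ·
Reachable graph of Q (2 states):
  v0 = b.(b.0 + b.0)\{a,b,d} ⊢ ··b··> v1
  v1 = (b.0 + b.0)\{a,b,d} ⊢ ·
Partition-refinement fixed point:
  B0 = {u0, v0}
  B1 = {u1, v1}
u0 ∈ B0, v0 ∈ B0 → same block

P ~ Q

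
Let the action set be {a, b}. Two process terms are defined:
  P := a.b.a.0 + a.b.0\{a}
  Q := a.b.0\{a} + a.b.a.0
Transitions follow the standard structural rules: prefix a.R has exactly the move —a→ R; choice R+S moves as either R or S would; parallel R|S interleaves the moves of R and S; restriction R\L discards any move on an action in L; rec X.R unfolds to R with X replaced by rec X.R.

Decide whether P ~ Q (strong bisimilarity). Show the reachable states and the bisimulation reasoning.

P's transition system — 6 states:
  m0 = a.b.a.0 + a.b.0\{a} | =a=> m1, =a=> m2
  m1 = b.0\{a} | =b=> m3
  m2 = b.a.0 | =b=> m4
  m3 = 0\{a} | deadlocked
  m4 = a.0 | =a=> m5
  m5 = 0 | deadlocked
Q's transition system — 6 states:
  n0 = a.b.0\{a} + a.b.a.0 | =a=> n1, =a=> n2
  n1 = b.0\{a} | =b=> n3
  n2 = b.a.0 | =b=> n4
  n3 = 0\{a} | deadlocked
  n4 = a.0 | =a=> n5
  n5 = 0 | deadlocked
Coarsest stable partition (strong bisimilarity classes):
  B0 = {m0, n0}
  B1 = {m1, n1}
  B2 = {m3, m5, n3, n5}
  B3 = {m2, n2}
  B4 = {m4, n4}
m0 ∈ B0, n0 ∈ B0 → same block

P ~ Q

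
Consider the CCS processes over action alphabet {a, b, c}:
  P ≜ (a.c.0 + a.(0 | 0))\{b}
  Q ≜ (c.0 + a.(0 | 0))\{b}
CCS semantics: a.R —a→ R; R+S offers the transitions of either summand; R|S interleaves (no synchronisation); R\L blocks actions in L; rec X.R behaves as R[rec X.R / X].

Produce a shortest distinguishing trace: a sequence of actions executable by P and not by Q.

ac

P's transition system — 4 states:
  m0 = (a.c.0 + a.(0 | 0))\{b} :: --a--▸ m1, --a--▸ m2
  m1 = (0 | 0)\{b} :: (no moves)
  m2 = (c.0)\{b} :: --c--▸ m3
  m3 = 0\{b} :: (no moves)
Q's transition system — 3 states:
  n0 = (c.0 + a.(0 | 0))\{b} :: --a--▸ n1, --c--▸ n2
  n1 = (0 | 0)\{b} :: (no moves)
  n2 = 0\{b} :: (no moves)
Executing ac from P (initial set {m0}):
  after a @ step 1: {m1, m2}
  after c @ step 2: {m3}
  — P admits the full trace.
Executing ac from Q (initial set {n0}):
  after a @ step 1: {n1}
  after c @ step 2: no successor for Q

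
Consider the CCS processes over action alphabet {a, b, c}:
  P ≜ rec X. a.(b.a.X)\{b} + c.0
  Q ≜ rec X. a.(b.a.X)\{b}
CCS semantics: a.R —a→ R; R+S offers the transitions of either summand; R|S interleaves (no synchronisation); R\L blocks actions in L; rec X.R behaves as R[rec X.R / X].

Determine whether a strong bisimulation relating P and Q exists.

Reachable graph of P (3 states):
  s0 = rec X. a.(b.a.X)\{b} + c.0 has moves =a=> s1, =c=> s2
  s1 = (b.a.(rec X. a.(b.a.X)\{b} + c.0))\{b} has moves deadlocked
  s2 = 0 has moves deadlocked
Reachable graph of Q (2 states):
  t0 = rec X. a.(b.a.X)\{b} has moves =a=> t1
  t1 = (b.a.(rec X. a.(b.a.X)\{b}))\{b} has moves deadlocked
Coarsest stable partition (strong bisimilarity classes):
  B0 = {s0}
  B1 = {s1, s2, t1}
  B2 = {t0}
s0 ∈ B0, t0 ∈ B2 → different blocks

P ≁ Q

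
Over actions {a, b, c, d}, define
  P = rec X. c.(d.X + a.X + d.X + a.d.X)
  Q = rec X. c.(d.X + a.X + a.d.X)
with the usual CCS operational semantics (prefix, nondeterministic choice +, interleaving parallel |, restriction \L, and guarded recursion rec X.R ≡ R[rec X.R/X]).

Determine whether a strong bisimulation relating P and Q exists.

LTS(P): 3 reachable states
  s0 = rec X. c.(d.X + a.X + d.X + a.d.X) ⊢ —c→ s1
  s1 = d.(rec X. c.(d.X + a.X + d.X + a.d.X)) + a.(rec X. c.(d.X + a.X + d.X + a.d.X)) + d.(rec X. c.(d.X + a.X + d.X + a.d.X)) + a.d.(rec X. c.(d.X + a.X + d.X + a.d.X)) ⊢ —a→ s0, —a→ s2, —d→ s0
  s2 = d.(rec X. c.(d.X + a.X + d.X + a.d.X)) ⊢ —d→ s0
LTS(Q): 3 reachable states
  t0 = rec X. c.(d.X + a.X + a.d.X) ⊢ —c→ t1
  t1 = d.(rec X. c.(d.X + a.X + a.d.X)) + a.(rec X. c.(d.X + a.X + a.d.X)) + a.d.(rec X. c.(d.X + a.X + a.d.X)) ⊢ —a→ t0, —a→ t2, —d→ t0
  t2 = d.(rec X. c.(d.X + a.X + a.d.X)) ⊢ —d→ t0
Coarsest stable partition (strong bisimilarity classes):
  B0 = {s0, t0}
  B1 = {s1, t1}
  B2 = {s2, t2}
s0 ∈ B0, t0 ∈ B0 → same block

YES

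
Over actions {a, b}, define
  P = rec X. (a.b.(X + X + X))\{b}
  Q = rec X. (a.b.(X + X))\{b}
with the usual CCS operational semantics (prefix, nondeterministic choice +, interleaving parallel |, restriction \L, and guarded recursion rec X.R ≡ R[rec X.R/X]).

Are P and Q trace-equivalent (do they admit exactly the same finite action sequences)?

traces(P) = traces(Q)

P's transition system — 2 states:
  u0 = rec X. (a.b.(X + X + X))\{b} | -a-> u1
  u1 = (b.((rec X. (a.b.(X + X + X))\{b}) + (rec X. (a.b.(X + X + X))\{b}) + (rec X. (a.b.(X + X + X))\{b})))\{b} | stopped
Q's transition system — 2 states:
  v0 = rec X. (a.b.(X + X))\{b} | -a-> v1
  v1 = (b.((rec X. (a.b.(X + X))\{b}) + (rec X. (a.b.(X + X))\{b})))\{b} | stopped
Coarsest stable partition (strong bisimilarity classes):
  B0 = {u0, v0}
  B1 = {u1, v1}
u0 ∈ B0, v0 ∈ B0 → same block
Bisimilar ⇒ trace-equivalent.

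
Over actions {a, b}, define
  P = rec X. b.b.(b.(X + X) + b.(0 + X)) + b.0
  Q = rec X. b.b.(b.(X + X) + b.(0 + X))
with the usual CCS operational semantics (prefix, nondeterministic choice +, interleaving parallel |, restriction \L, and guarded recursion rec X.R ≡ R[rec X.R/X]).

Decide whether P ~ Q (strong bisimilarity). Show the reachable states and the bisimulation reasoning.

LTS(P): 6 reachable states
  m0 = rec X. b.b.(b.(X + X) + b.(0 + X)) + b.0 ⊢ =b=> m1, =b=> m2
  m1 = 0 ⊢ stopped
  m2 = b.(b.((rec X. b.b.(b.(X + X) + b.(0 + X)) + b.0) + (rec X. b.b.(b.(X + X) + b.(0 + X)) + b.0)) + b.(0 + (rec X. b.b.(b.(X + X) + b.(0 + X)) + b.0))) ⊢ =b=> m3
  m3 = b.((rec X. b.b.(b.(X + X) + b.(0 + X)) + b.0) + (rec X. b.b.(b.(X + X) + b.(0 + X)) + b.0)) + b.(0 + (rec X. b.b.(b.(X + X) + b.(0 + X)) + b.0)) ⊢ =b=> m4, =b=> m5
  m4 = (rec X. b.b.(b.(X + X) + b.(0 + X)) + b.0) + (rec X. b.b.(b.(X + X) + b.(0 + X)) + b.0) ⊢ =b=> m1, =b=> m2
  m5 = 0 + (rec X. b.b.(b.(X + X) + b.(0 + X)) + b.0) ⊢ =b=> m1, =b=> m2
LTS(Q): 5 reachable states
  n0 = rec X. b.b.(b.(X + X) + b.(0 + X)) ⊢ =b=> n1
  n1 = b.(b.((rec X. b.b.(b.(X + X) + b.(0 + X))) + (rec X. b.b.(b.(X + X) + b.(0 + X)))) + b.(0 + (rec X. b.b.(b.(X + X) + b.(0 + X))))) ⊢ =b=> n2
  n2 = b.((rec X. b.b.(b.(X + X) + b.(0 + X))) + (rec X. b.b.(b.(X + X) + b.(0 + X)))) + b.(0 + (rec X. b.b.(b.(X + X) + b.(0 + X)))) ⊢ =b=> n3, =b=> n4
  n3 = (rec X. b.b.(b.(X + X) + b.(0 + X))) + (rec X. b.b.(b.(X + X) + b.(0 + X))) ⊢ =b=> n1
  n4 = 0 + (rec X. b.b.(b.(X + X) + b.(0 + X))) ⊢ =b=> n1
Partition-refinement fixed point:
  B0 = {m0, m4, m5}
  B1 = {m2}
  B2 = {m3}
  B3 = {m1}
  B4 = {n0, n1, n2, n3, n4}
m0 ∈ B0, n0 ∈ B4 → different blocks

not bisimilar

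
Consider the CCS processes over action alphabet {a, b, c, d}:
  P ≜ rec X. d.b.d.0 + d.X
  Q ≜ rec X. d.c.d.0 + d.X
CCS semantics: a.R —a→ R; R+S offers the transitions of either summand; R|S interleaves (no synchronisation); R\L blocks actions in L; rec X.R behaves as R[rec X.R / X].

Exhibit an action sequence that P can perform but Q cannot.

P's transition system — 4 states:
  s0 = rec X. d.b.d.0 + d.X → ··d··> s0, ··d··> s1
  s1 = b.d.0 → ··b··> s2
  s2 = d.0 → ··d··> s3
  s3 = 0 → ·
Q's transition system — 4 states:
  t0 = rec X. d.c.d.0 + d.X → ··d··> t0, ··d··> t1
  t1 = c.d.0 → ··c··> t2
  t2 = d.0 → ··d··> t3
  t3 = 0 → ·
Run σ = ⟨db⟩ on P: start {s0}
  after d @ step 1: {s0, s1}
  after b @ step 2: {s2}
  P completes σ.
Run σ = ⟨db⟩ on Q: start {t0}
  after d @ step 1: {t0, t1}
  after b @ step 2: ∅ (Q stuck)

db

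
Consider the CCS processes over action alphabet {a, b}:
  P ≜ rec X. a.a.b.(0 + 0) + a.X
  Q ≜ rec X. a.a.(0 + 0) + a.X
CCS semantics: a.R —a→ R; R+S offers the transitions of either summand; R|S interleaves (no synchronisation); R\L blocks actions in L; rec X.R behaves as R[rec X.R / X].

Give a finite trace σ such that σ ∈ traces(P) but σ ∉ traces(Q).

aab

Reachable graph of P (4 states):
  u0 = rec X. a.a.b.(0 + 0) + a.X | ··a··> u0, ··a··> u1
  u1 = a.b.(0 + 0) | ··a··> u2
  u2 = b.(0 + 0) | ··b··> u3
  u3 = 0 + 0 | (no moves)
Reachable graph of Q (3 states):
  v0 = rec X. a.a.(0 + 0) + a.X | ··a··> v0, ··a··> v1
  v1 = a.(0 + 0) | ··a··> v2
  v2 = 0 + 0 | (no moves)
Run σ = ⟨aab⟩ on P: start {u0}
  step 1 (a): {u0, u1}
  step 2 (a): {u0, u1, u2}
  step 3 (b): {u3}
  P completes σ.
Run σ = ⟨aab⟩ on Q: start {v0}
  step 1 (a): {v0, v1}
  step 2 (a): {v0, v1, v2}
  step 3 (b): no successor for Q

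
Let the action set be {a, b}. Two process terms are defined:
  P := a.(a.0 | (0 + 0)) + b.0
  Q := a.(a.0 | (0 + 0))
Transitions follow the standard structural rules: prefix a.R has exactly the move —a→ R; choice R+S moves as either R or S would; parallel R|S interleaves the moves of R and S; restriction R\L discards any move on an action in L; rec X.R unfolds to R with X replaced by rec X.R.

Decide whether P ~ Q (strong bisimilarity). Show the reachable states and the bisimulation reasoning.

LTS(P): 4 reachable states
  s0 = a.(a.0 | (0 + 0)) + b.0 has moves ··a··> s1, ··b··> s2
  s1 = a.0 | (0 + 0) has moves ··a··> s3
  s2 = 0 has moves stopped
  s3 = 0 | (0 + 0) has moves stopped
LTS(Q): 3 reachable states
  t0 = a.(a.0 | (0 + 0)) has moves ··a··> t1
  t1 = a.0 | (0 + 0) has moves ··a··> t2
  t2 = 0 | (0 + 0) has moves stopped
Coarsest stable partition (strong bisimilarity classes):
  B0 = {s0}
  B1 = {s1, t1}
  B2 = {s2, s3, t2}
  B3 = {t0}
s0 ∈ B0, t0 ∈ B3 → different blocks

P ≁ Q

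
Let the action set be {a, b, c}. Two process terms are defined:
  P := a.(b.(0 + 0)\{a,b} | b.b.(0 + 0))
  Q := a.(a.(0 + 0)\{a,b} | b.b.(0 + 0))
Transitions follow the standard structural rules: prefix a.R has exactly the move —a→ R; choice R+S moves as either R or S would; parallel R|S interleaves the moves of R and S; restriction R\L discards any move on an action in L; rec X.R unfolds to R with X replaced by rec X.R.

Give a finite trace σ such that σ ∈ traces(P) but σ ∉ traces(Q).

Reachable graph of P (7 states):
  p0 = a.(b.(0 + 0)\{a,b} | b.b.(0 + 0)) has moves -a-> p1
  p1 = b.(0 + 0)\{a,b} | b.b.(0 + 0) has moves -b-> p2, -b-> p3
  p2 = (0 + 0)\{a,b} | b.b.(0 + 0) has moves -b-> p4
  p3 = b.(0 + 0)\{a,b} | b.(0 + 0) has moves -b-> p4, -b-> p5
  p4 = (0 + 0)\{a,b} | b.(0 + 0) has moves -b-> p6
  p5 = b.(0 + 0)\{a,b} | (0 + 0) has moves -b-> p6
  p6 = (0 + 0)\{a,b} | (0 + 0) has moves deadlocked
Reachable graph of Q (7 states):
  q0 = a.(a.(0 + 0)\{a,b} | b.b.(0 + 0)) has moves -a-> q1
  q1 = a.(0 + 0)\{a,b} | b.b.(0 + 0) has moves -a-> q2, -b-> q3
  q2 = (0 + 0)\{a,b} | b.b.(0 + 0) has moves -b-> q4
  q3 = a.(0 + 0)\{a,b} | b.(0 + 0) has moves -a-> q4, -b-> q5
  q4 = (0 + 0)\{a,b} | b.(0 + 0) has moves -b-> q6
  q5 = a.(0 + 0)\{a,b} | (0 + 0) has moves -a-> q6
  q6 = (0 + 0)\{a,b} | (0 + 0) has moves deadlocked
Executing abbb from P (initial set {p0}):
  step 1 (a): {p1}
  step 2 (b): {p2, p3}
  step 3 (b): {p4, p5}
  step 4 (b): {p6}
  ✓ P
Executing abbb from Q (initial set {q0}):
  step 1 (a): {q1}
  step 2 (b): {q3}
  step 3 (b): {q5}
  step 4 (b): ∅  — Q cannot continue

abbb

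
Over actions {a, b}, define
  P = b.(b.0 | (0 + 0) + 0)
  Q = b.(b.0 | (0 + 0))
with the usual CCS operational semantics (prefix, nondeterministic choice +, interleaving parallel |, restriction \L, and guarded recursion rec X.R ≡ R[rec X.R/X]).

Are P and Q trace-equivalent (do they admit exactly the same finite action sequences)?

traces(P) = traces(Q)

LTS(P): 3 reachable states
  p0 = b.(b.0 | (0 + 0) + 0) has moves -b-> p1
  p1 = b.0 | (0 + 0) + 0 has moves -b-> p2
  p2 = 0 | (0 + 0) has moves stopped
LTS(Q): 3 reachable states
  q0 = b.(b.0 | (0 + 0)) has moves -b-> q1
  q1 = b.0 | (0 + 0) has moves -b-> q2
  q2 = 0 | (0 + 0) has moves stopped
Bisimilarity quotient blocks:
  B0 = {p0, q0}
  B1 = {p1, q1}
  B2 = {p2, q2}
p0 ∈ B0, q0 ∈ B0 → same block
Bisimilar ⇒ trace-equivalent.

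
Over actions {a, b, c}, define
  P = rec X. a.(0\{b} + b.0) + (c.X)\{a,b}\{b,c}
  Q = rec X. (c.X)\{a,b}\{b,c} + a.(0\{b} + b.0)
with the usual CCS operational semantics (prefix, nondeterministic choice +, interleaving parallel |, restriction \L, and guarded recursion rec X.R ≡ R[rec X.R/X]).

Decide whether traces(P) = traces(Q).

LTS(P): 3 reachable states
  s0 = rec X. a.(0\{b} + b.0) + (c.X)\{a,b}\{b,c} ⊢ —a→ s1
  s1 = 0\{b} + b.0 ⊢ —b→ s2
  s2 = 0 ⊢ (no moves)
LTS(Q): 3 reachable states
  t0 = rec X. (c.X)\{a,b}\{b,c} + a.(0\{b} + b.0) ⊢ —a→ t1
  t1 = 0\{b} + b.0 ⊢ —b→ t2
  t2 = 0 ⊢ (no moves)
Coarsest stable partition (strong bisimilarity classes):
  B0 = {s0, t0}
  B1 = {s1, t1}
  B2 = {s2, t2}
s0 ∈ B0, t0 ∈ B0 → same block
Bisimilar ⇒ trace-equivalent.

traces(P) = traces(Q)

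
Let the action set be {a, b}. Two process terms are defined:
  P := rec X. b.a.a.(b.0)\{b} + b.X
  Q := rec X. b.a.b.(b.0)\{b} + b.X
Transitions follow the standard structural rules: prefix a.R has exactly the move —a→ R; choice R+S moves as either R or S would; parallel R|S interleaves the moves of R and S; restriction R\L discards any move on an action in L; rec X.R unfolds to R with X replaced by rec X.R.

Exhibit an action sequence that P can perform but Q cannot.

P's transition system — 4 states:
  s0 = rec X. b.a.a.(b.0)\{b} + b.X :: =b=> s0, =b=> s1
  s1 = a.a.(b.0)\{b} :: =a=> s2
  s2 = a.(b.0)\{b} :: =a=> s3
  s3 = (b.0)\{b} :: (no moves)
Q's transition system — 4 states:
  t0 = rec X. b.a.b.(b.0)\{b} + b.X :: =b=> t0, =b=> t1
  t1 = a.b.(b.0)\{b} :: =a=> t2
  t2 = b.(b.0)\{b} :: =b=> t3
  t3 = (b.0)\{b} :: (no moves)
Executing baa from P (initial set {s0}):
  [1] b ⇒ {s0, s1}
  [2] a ⇒ {s2}
  [3] a ⇒ {s3}
  P completes σ.
Executing baa from Q (initial set {t0}):
  [1] b ⇒ {t0, t1}
  [2] a ⇒ {t2}
  [3] a ⇒ no successor for Q

baa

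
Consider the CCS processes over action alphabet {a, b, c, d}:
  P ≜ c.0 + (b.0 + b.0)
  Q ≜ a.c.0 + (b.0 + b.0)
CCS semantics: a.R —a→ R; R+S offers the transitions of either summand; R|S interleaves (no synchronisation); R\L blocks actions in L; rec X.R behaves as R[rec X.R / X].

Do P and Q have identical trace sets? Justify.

P's transition system — 2 states:
  m0 = c.0 + (b.0 + b.0) has moves ··b··> m1, ··c··> m1
  m1 = 0 has moves deadlocked
Q's transition system — 3 states:
  n0 = a.c.0 + (b.0 + b.0) has moves ··a··> n1, ··b··> n2
  n1 = c.0 has moves ··c··> n2
  n2 = 0 has moves deadlocked
Run σ = ⟨c⟩ on P: start {m0}
  step 1 (c): {m1}
  P completes σ.
Run σ = ⟨c⟩ on Q: start {n0}
  step 1 (c): ∅  — Q cannot continue

NO — witness ⟨c⟩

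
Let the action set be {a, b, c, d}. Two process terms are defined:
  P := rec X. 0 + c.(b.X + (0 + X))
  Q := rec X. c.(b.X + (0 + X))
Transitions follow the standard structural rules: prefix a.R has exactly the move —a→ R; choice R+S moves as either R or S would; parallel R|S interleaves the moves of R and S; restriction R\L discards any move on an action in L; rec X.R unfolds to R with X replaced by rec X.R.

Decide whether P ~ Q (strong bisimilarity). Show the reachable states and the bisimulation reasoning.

P ~ Q

Reachable graph of P (2 states):
  m0 = rec X. 0 + c.(b.X + (0 + X)) :: ··c··> m1
  m1 = b.(rec X. 0 + c.(b.X + (0 + X))) + (0 + (rec X. 0 + c.(b.X + (0 + X)))) :: ··b··> m0, ··c··> m1
Reachable graph of Q (2 states):
  n0 = rec X. c.(b.X + (0 + X)) :: ··c··> n1
  n1 = b.(rec X. c.(b.X + (0 + X))) + (0 + (rec X. c.(b.X + (0 + X)))) :: ··b··> n0, ··c··> n1
Partition-refinement fixed point:
  B0 = {m0, n0}
  B1 = {m1, n1}
m0 ∈ B0, n0 ∈ B0 → same block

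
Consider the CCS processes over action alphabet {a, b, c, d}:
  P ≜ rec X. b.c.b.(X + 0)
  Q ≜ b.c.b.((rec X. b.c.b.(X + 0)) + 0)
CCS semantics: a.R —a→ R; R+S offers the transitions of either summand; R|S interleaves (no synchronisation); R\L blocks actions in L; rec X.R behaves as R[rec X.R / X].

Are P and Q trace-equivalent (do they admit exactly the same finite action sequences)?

traces(P) = traces(Q)

Reachable graph of P (4 states):
  u0 = rec X. b.c.b.(X + 0) :: -b-> u1
  u1 = c.b.((rec X. b.c.b.(X + 0)) + 0) :: -c-> u2
  u2 = b.((rec X. b.c.b.(X + 0)) + 0) :: -b-> u3
  u3 = (rec X. b.c.b.(X + 0)) + 0 :: -b-> u1
Reachable graph of Q (4 states):
  v0 = b.c.b.((rec X. b.c.b.(X + 0)) + 0) :: -b-> v1
  v1 = c.b.((rec X. b.c.b.(X + 0)) + 0) :: -c-> v2
  v2 = b.((rec X. b.c.b.(X + 0)) + 0) :: -b-> v3
  v3 = (rec X. b.c.b.(X + 0)) + 0 :: -b-> v1
Bisimilarity quotient blocks:
  B0 = {u0, u3, v0, v3}
  B1 = {u1, v1}
  B2 = {u2, v2}
u0 ∈ B0, v0 ∈ B0 → same block
Bisimilar ⇒ trace-equivalent.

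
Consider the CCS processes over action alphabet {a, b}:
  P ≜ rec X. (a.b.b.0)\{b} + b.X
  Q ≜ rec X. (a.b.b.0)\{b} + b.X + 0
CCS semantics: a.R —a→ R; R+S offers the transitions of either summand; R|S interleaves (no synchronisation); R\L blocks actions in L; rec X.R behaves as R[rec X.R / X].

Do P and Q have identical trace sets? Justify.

traces(P) = traces(Q)

P's transition system — 2 states:
  m0 = rec X. (a.b.b.0)\{b} + b.X → --a--▸ m1, --b--▸ m0
  m1 = (b.b.0)\{b} → ·
Q's transition system — 2 states:
  n0 = rec X. (a.b.b.0)\{b} + b.X + 0 → --a--▸ n1, --b--▸ n0
  n1 = (b.b.0)\{b} → ·
Bisimilarity quotient blocks:
  B0 = {m0, n0}
  B1 = {m1, n1}
m0 ∈ B0, n0 ∈ B0 → same block
Bisimilar ⇒ trace-equivalent.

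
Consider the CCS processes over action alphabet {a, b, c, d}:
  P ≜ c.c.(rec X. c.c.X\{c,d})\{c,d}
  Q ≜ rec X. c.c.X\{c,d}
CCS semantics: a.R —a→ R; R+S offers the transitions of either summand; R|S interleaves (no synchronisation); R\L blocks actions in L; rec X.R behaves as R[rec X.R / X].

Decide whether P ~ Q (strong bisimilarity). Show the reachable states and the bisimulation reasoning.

bisimilar

LTS(P): 3 reachable states
  u0 = c.c.(rec X. c.c.X\{c,d})\{c,d} | --c--▸ u1
  u1 = c.(rec X. c.c.X\{c,d})\{c,d} | --c--▸ u2
  u2 = (rec X. c.c.X\{c,d})\{c,d} | ·
LTS(Q): 3 reachable states
  v0 = rec X. c.c.X\{c,d} | --c--▸ v1
  v1 = c.(rec X. c.c.X\{c,d})\{c,d} | --c--▸ v2
  v2 = (rec X. c.c.X\{c,d})\{c,d} | ·
Coarsest stable partition (strong bisimilarity classes):
  B0 = {u0, v0}
  B1 = {u1, v1}
  B2 = {u2, v2}
u0 ∈ B0, v0 ∈ B0 → same block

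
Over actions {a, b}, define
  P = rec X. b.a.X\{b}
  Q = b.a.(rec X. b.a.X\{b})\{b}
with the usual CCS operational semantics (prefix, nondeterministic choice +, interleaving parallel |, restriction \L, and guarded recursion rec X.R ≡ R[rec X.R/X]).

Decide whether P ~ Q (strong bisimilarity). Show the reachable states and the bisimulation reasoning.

bisimilar

Reachable graph of P (3 states):
  u0 = rec X. b.a.X\{b} → —b→ u1
  u1 = a.(rec X. b.a.X\{b})\{b} → —a→ u2
  u2 = (rec X. b.a.X\{b})\{b} → ·
Reachable graph of Q (3 states):
  v0 = b.a.(rec X. b.a.X\{b})\{b} → —b→ v1
  v1 = a.(rec X. b.a.X\{b})\{b} → —a→ v2
  v2 = (rec X. b.a.X\{b})\{b} → ·
Coarsest stable partition (strong bisimilarity classes):
  B0 = {u0, v0}
  B1 = {u1, v1}
  B2 = {u2, v2}
u0 ∈ B0, v0 ∈ B0 → same block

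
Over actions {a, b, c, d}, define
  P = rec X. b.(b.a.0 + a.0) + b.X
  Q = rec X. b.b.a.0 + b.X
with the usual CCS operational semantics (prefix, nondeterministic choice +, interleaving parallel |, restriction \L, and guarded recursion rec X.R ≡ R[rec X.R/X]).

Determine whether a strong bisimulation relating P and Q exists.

P's transition system — 4 states:
  s0 = rec X. b.(b.a.0 + a.0) + b.X | =b=> s0, =b=> s1
  s1 = b.a.0 + a.0 | =a=> s2, =b=> s3
  s2 = 0 | ∅
  s3 = a.0 | =a=> s2
Q's transition system — 4 states:
  t0 = rec X. b.b.a.0 + b.X | =b=> t0, =b=> t1
  t1 = b.a.0 | =b=> t2
  t2 = a.0 | =a=> t3
  t3 = 0 | ∅
Partition-refinement fixed point:
  B0 = {s0}
  B1 = {s1}
  B2 = {s2, t3}
  B3 = {s3, t2}
  B4 = {t0}
  B5 = {t1}
s0 ∈ B0, t0 ∈ B4 → different blocks

NO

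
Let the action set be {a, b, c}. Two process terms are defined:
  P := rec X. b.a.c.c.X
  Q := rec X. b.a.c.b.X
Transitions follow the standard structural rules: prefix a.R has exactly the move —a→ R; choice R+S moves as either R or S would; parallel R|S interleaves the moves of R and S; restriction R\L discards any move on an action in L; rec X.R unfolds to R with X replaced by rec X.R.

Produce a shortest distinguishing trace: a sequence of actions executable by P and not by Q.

Reachable graph of P (4 states):
  m0 = rec X. b.a.c.c.X | =b=> m1
  m1 = a.c.c.(rec X. b.a.c.c.X) | =a=> m2
  m2 = c.c.(rec X. b.a.c.c.X) | =c=> m3
  m3 = c.(rec X. b.a.c.c.X) | =c=> m0
Reachable graph of Q (4 states):
  n0 = rec X. b.a.c.b.X | =b=> n1
  n1 = a.c.b.(rec X. b.a.c.b.X) | =a=> n2
  n2 = c.b.(rec X. b.a.c.b.X) | =c=> n3
  n3 = b.(rec X. b.a.c.b.X) | =b=> n0
Run σ = ⟨bacc⟩ on P: start {m0}
  after b @ step 1: {m1}
  after a @ step 2: {m2}
  after c @ step 3: {m3}
  after c @ step 4: {m0}
  P completes σ.
Run σ = ⟨bacc⟩ on Q: start {n0}
  after b @ step 1: {n1}
  after a @ step 2: {n2}
  after c @ step 3: {n3}
  after c @ step 4: ∅ (Q stuck)

bacc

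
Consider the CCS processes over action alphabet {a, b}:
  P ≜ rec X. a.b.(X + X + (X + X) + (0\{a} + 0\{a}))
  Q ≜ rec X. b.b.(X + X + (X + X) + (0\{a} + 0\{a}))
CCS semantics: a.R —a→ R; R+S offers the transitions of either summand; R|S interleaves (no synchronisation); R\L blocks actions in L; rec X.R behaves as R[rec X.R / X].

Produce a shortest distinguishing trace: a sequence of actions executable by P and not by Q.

P's transition system — 3 states:
  p0 = rec X. a.b.(X + X + (X + X) + (0\{a} + 0\{a})) :: =a=> p1
  p1 = b.((rec X. a.b.(X + X + (X + X) + (0\{a} + 0\{a}))) + (rec X. a.b.(X + X + (X + X) + (0\{a} + 0\{a}))) + ((rec X. a.b.(X + X + (X + X) + (0\{a} + 0\{a}))) + (rec X. a.b.(X + X + (X + X) + (0\{a} + 0\{a})))) + (0\{a} + 0\{a})) :: =b=> p2
  p2 = (rec X. a.b.(X + X + (X + X) + (0\{a} + 0\{a}))) + (rec X. a.b.(X + X + (X + X) + (0\{a} + 0\{a}))) + ((rec X. a.b.(X + X + (X + X) + (0\{a} + 0\{a}))) + (rec X. a.b.(X + X + (X + X) + (0\{a} + 0\{a})))) + (0\{a} + 0\{a}) :: =a=> p1
Q's transition system — 3 states:
  q0 = rec X. b.b.(X + X + (X + X) + (0\{a} + 0\{a})) :: =b=> q1
  q1 = b.((rec X. b.b.(X + X + (X + X) + (0\{a} + 0\{a}))) + (rec X. b.b.(X + X + (X + X) + (0\{a} + 0\{a}))) + ((rec X. b.b.(X + X + (X + X) + (0\{a} + 0\{a}))) + (rec X. b.b.(X + X + (X + X) + (0\{a} + 0\{a})))) + (0\{a} + 0\{a})) :: =b=> q2
  q2 = (rec X. b.b.(X + X + (X + X) + (0\{a} + 0\{a}))) + (rec X. b.b.(X + X + (X + X) + (0\{a} + 0\{a}))) + ((rec X. b.b.(X + X + (X + X) + (0\{a} + 0\{a}))) + (rec X. b.b.(X + X + (X + X) + (0\{a} + 0\{a})))) + (0\{a} + 0\{a}) :: =b=> q1
Executing a from P (initial set {p0}):
  [1] a ⇒ {p1}
  — P admits the full trace.
Executing a from Q (initial set {q0}):
  [1] a ⇒ ∅  — Q cannot continue

a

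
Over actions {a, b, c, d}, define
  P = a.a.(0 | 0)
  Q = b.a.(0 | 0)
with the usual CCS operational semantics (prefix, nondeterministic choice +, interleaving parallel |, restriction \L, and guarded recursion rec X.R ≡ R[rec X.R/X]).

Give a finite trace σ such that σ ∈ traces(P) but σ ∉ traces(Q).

a

LTS(P): 3 reachable states
  p0 = a.a.(0 | 0) :: =a=> p1
  p1 = a.(0 | 0) :: =a=> p2
  p2 = 0 | 0 :: (no moves)
LTS(Q): 3 reachable states
  q0 = b.a.(0 | 0) :: =b=> q1
  q1 = a.(0 | 0) :: =a=> q2
  q2 = 0 | 0 :: (no moves)
Trace ⟨a⟩ through P, begin at {p0}:
  step 1 (a): {p1}
  — P admits the full trace.
Trace ⟨a⟩ through Q, begin at {q0}:
  step 1 (a): no successor for Q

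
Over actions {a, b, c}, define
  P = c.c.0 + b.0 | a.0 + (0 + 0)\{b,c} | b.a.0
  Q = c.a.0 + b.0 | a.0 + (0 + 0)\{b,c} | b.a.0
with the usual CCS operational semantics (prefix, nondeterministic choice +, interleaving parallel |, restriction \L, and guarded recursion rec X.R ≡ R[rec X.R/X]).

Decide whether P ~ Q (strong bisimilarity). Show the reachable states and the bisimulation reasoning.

P's transition system — 8 states:
  m0 = c.c.0 + b.0 | a.0 + (0 + 0)\{b,c} | b.a.0 | =a=> m1, =b=> m2, =b=> m3, =c=> m4
  m1 = b.0 | 0 | =b=> m5
  m2 = (0 + 0)\{b,c} | a.0 | =a=> m6
  m3 = 0 | a.0 | =a=> m5
  m4 = c.0 | =c=> m7
  m5 = 0 | 0 | ·
  m6 = (0 + 0)\{b,c} | 0 | ·
  m7 = 0 | ·
Q's transition system — 8 states:
  n0 = c.a.0 + b.0 | a.0 + (0 + 0)\{b,c} | b.a.0 | =a=> n1, =b=> n2, =b=> n3, =c=> n4
  n1 = b.0 | 0 | =b=> n5
  n2 = (0 + 0)\{b,c} | a.0 | =a=> n6
  n3 = 0 | a.0 | =a=> n5
  n4 = a.0 | =a=> n7
  n5 = 0 | 0 | ·
  n6 = (0 + 0)\{b,c} | 0 | ·
  n7 = 0 | ·
Partition-refinement fixed point:
  B0 = {m0}
  B1 = {m2, m3, n2, n3, n4}
  B2 = {m5, m6, m7, n5, n6, n7}
  B3 = {m4}
  B4 = {m1, n1}
  B5 = {n0}
m0 ∈ B0, n0 ∈ B5 → different blocks

NO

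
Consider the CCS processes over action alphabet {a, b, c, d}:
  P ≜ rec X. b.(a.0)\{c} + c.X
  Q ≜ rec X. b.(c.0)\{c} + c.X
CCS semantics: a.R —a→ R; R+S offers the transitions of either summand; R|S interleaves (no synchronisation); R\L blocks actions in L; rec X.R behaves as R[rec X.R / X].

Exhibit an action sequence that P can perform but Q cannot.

ba

LTS(P): 3 reachable states
  m0 = rec X. b.(a.0)\{c} + c.X | -b-> m1, -c-> m0
  m1 = (a.0)\{c} | -a-> m2
  m2 = 0\{c} | stopped
LTS(Q): 2 reachable states
  n0 = rec X. b.(c.0)\{c} + c.X | -b-> n1, -c-> n0
  n1 = (c.0)\{c} | stopped
Trace ⟨ba⟩ through P, begin at {m0}:
  after b @ step 1: {m1}
  after a @ step 2: {m2}
  — P admits the full trace.
Trace ⟨ba⟩ through Q, begin at {n0}:
  after b @ step 1: {n1}
  after a @ step 2: no successor for Q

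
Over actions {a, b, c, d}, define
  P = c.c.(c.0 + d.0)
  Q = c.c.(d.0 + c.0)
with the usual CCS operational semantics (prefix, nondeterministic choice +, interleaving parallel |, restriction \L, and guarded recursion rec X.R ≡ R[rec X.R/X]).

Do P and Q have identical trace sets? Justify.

P's transition system — 4 states:
  u0 = c.c.(c.0 + d.0) | --c--▸ u1
  u1 = c.(c.0 + d.0) | --c--▸ u2
  u2 = c.0 + d.0 | --c--▸ u3, --d--▸ u3
  u3 = 0 | ·
Q's transition system — 4 states:
  v0 = c.c.(d.0 + c.0) | --c--▸ v1
  v1 = c.(d.0 + c.0) | --c--▸ v2
  v2 = d.0 + c.0 | --c--▸ v3, --d--▸ v3
  v3 = 0 | ·
Bisimilarity quotient blocks:
  B0 = {u0, v0}
  B1 = {u1, v1}
  B2 = {u2, v2}
  B3 = {u3, v3}
u0 ∈ B0, v0 ∈ B0 → same block
Bisimilar ⇒ trace-equivalent.

YES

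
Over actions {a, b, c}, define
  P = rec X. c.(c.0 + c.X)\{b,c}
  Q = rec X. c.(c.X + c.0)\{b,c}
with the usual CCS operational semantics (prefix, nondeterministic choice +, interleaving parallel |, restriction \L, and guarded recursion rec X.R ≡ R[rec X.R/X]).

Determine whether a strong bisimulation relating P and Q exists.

LTS(P): 2 reachable states
  p0 = rec X. c.(c.0 + c.X)\{b,c} | =c=> p1
  p1 = (c.0 + c.(rec X. c.(c.0 + c.X)\{b,c}))\{b,c} | (no moves)
LTS(Q): 2 reachable states
  q0 = rec X. c.(c.X + c.0)\{b,c} | =c=> q1
  q1 = (c.(rec X. c.(c.X + c.0)\{b,c}) + c.0)\{b,c} | (no moves)
Partition-refinement fixed point:
  B0 = {p0, q0}
  B1 = {p1, q1}
p0 ∈ B0, q0 ∈ B0 → same block

YES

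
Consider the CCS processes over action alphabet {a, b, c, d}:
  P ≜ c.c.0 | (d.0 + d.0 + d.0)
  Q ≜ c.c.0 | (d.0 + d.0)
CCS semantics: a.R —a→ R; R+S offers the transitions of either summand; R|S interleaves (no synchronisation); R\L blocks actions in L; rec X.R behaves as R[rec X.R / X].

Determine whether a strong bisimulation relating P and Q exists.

LTS(P): 6 reachable states
  u0 = c.c.0 | (d.0 + d.0 + d.0) :: —c→ u1, —d→ u2
  u1 = c.0 | (d.0 + d.0 + d.0) :: —c→ u3, —d→ u4
  u2 = c.c.0 | 0 :: —c→ u4
  u3 = 0 | (d.0 + d.0 + d.0) :: —d→ u5
  u4 = c.0 | 0 :: —c→ u5
  u5 = 0 | 0 :: (no moves)
LTS(Q): 6 reachable states
  v0 = c.c.0 | (d.0 + d.0) :: —c→ v1, —d→ v2
  v1 = c.0 | (d.0 + d.0) :: —c→ v3, —d→ v4
  v2 = c.c.0 | 0 :: —c→ v4
  v3 = 0 | (d.0 + d.0) :: —d→ v5
  v4 = c.0 | 0 :: —c→ v5
  v5 = 0 | 0 :: (no moves)
Coarsest stable partition (strong bisimilarity classes):
  B0 = {u0, v0}
  B1 = {u2, v2}
  B2 = {u4, v4}
  B3 = {u5, v5}
  B4 = {u1, v1}
  B5 = {u3, v3}
u0 ∈ B0, v0 ∈ B0 → same block

YES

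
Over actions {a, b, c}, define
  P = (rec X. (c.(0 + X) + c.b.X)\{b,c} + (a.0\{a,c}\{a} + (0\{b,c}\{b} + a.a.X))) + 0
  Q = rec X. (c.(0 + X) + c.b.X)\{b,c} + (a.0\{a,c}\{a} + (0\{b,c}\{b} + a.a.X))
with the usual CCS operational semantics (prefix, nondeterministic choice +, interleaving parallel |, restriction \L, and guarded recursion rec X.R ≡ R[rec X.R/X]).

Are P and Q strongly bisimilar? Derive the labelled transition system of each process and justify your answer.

bisimilar

LTS(P): 4 reachable states
  m0 = (rec X. (c.(0 + X) + c.b.X)\{b,c} + (a.0\{a,c}\{a} + (0\{b,c}\{b} + a.a.X))) + 0 has moves -a-> m1, -a-> m2
  m1 = 0\{a,c}\{a} has moves ∅
  m2 = a.(rec X. (c.(0 + X) + c.b.X)\{b,c} + (a.0\{a,c}\{a} + (0\{b,c}\{b} + a.a.X))) has moves -a-> m3
  m3 = rec X. (c.(0 + X) + c.b.X)\{b,c} + (a.0\{a,c}\{a} + (0\{b,c}\{b} + a.a.X)) has moves -a-> m1, -a-> m2
LTS(Q): 3 reachable states
  n0 = rec X. (c.(0 + X) + c.b.X)\{b,c} + (a.0\{a,c}\{a} + (0\{b,c}\{b} + a.a.X)) has moves -a-> n1, -a-> n2
  n1 = 0\{a,c}\{a} has moves ∅
  n2 = a.(rec X. (c.(0 + X) + c.b.X)\{b,c} + (a.0\{a,c}\{a} + (0\{b,c}\{b} + a.a.X))) has moves -a-> n0
Bisimilarity quotient blocks:
  B0 = {m0, m3, n0}
  B1 = {m1, n1}
  B2 = {m2, n2}
m0 ∈ B0, n0 ∈ B0 → same block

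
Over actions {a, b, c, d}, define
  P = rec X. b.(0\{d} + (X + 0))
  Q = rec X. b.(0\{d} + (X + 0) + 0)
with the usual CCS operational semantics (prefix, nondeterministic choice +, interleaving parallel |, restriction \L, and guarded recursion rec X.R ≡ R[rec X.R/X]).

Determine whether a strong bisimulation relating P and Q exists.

YES

P's transition system — 2 states:
  s0 = rec X. b.(0\{d} + (X + 0)) | =b=> s1
  s1 = 0\{d} + ((rec X. b.(0\{d} + (X + 0))) + 0) | =b=> s1
Q's transition system — 2 states:
  t0 = rec X. b.(0\{d} + (X + 0) + 0) | =b=> t1
  t1 = 0\{d} + ((rec X. b.(0\{d} + (X + 0) + 0)) + 0) + 0 | =b=> t1
Bisimilarity quotient blocks:
  B0 = {s0, s1, t0, t1}
s0 ∈ B0, t0 ∈ B0 → same block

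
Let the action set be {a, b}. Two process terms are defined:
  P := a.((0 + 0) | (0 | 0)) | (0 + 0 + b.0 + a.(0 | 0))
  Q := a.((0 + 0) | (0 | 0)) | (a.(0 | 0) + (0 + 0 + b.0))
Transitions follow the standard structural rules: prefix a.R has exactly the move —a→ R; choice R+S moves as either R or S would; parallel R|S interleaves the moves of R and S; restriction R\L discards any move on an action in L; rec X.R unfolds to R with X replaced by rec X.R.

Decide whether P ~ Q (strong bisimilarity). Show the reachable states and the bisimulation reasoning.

LTS(P): 6 reachable states
  m0 = a.((0 + 0) | (0 | 0)) | (0 + 0 + b.0 + a.(0 | 0)) :: -a-> m1, -a-> m2, -b-> m3
  m1 = (0 + 0) | (0 | 0) | (0 + 0 + b.0 + a.(0 | 0)) :: -a-> m4, -b-> m5
  m2 = a.((0 + 0) | (0 | 0)) | (0 | 0) :: -a-> m4
  m3 = a.((0 + 0) | (0 | 0)) | 0 :: -a-> m5
  m4 = (0 + 0) | (0 | 0) | (0 | 0) :: deadlocked
  m5 = (0 + 0) | (0 | 0) | 0 :: deadlocked
LTS(Q): 6 reachable states
  n0 = a.((0 + 0) | (0 | 0)) | (a.(0 | 0) + (0 + 0 + b.0)) :: -a-> n1, -a-> n2, -b-> n3
  n1 = (0 + 0) | (0 | 0) | (a.(0 | 0) + (0 + 0 + b.0)) :: -a-> n4, -b-> n5
  n2 = a.((0 + 0) | (0 | 0)) | (0 | 0) :: -a-> n4
  n3 = a.((0 + 0) | (0 | 0)) | 0 :: -a-> n5
  n4 = (0 + 0) | (0 | 0) | (0 | 0) :: deadlocked
  n5 = (0 + 0) | (0 | 0) | 0 :: deadlocked
Partition-refinement fixed point:
  B0 = {m0, n0}
  B1 = {m1, n1}
  B2 = {m4, m5, n4, n5}
  B3 = {m2, m3, n2, n3}
m0 ∈ B0, n0 ∈ B0 → same block

P ~ Q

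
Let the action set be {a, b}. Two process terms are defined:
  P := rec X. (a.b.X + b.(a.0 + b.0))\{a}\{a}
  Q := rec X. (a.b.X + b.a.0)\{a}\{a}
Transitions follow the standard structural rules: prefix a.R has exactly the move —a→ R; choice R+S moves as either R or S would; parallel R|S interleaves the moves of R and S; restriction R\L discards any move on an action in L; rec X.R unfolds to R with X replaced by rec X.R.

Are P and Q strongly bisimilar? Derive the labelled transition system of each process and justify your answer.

not bisimilar

Reachable graph of P (3 states):
  s0 = rec X. (a.b.X + b.(a.0 + b.0))\{a}\{a} :: —b→ s1
  s1 = (a.0 + b.0)\{a}\{a} :: —b→ s2
  s2 = 0\{a}\{a} :: ∅
Reachable graph of Q (2 states):
  t0 = rec X. (a.b.X + b.a.0)\{a}\{a} :: —b→ t1
  t1 = (a.0)\{a}\{a} :: ∅
Bisimilarity quotient blocks:
  B0 = {s0}
  B1 = {s1, t0}
  B2 = {s2, t1}
s0 ∈ B0, t0 ∈ B1 → different blocks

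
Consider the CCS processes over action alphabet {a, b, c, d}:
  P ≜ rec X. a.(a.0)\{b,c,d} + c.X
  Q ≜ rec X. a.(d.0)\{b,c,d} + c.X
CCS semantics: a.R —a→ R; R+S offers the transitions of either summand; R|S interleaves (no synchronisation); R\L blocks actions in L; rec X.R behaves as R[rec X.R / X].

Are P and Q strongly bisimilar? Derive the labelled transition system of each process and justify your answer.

NO

LTS(P): 3 reachable states
  m0 = rec X. a.(a.0)\{b,c,d} + c.X | —a→ m1, —c→ m0
  m1 = (a.0)\{b,c,d} | —a→ m2
  m2 = 0\{b,c,d} | (no moves)
LTS(Q): 2 reachable states
  n0 = rec X. a.(d.0)\{b,c,d} + c.X | —a→ n1, —c→ n0
  n1 = (d.0)\{b,c,d} | (no moves)
Coarsest stable partition (strong bisimilarity classes):
  B0 = {m0}
  B1 = {m1}
  B2 = {m2, n1}
  B3 = {n0}
m0 ∈ B0, n0 ∈ B3 → different blocks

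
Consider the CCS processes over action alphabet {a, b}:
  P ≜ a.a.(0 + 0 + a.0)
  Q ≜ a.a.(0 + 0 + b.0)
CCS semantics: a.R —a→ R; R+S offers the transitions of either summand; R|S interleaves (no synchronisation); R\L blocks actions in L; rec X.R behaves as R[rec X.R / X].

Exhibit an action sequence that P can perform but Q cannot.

LTS(P): 4 reachable states
  p0 = a.a.(0 + 0 + a.0) :: --a--▸ p1
  p1 = a.(0 + 0 + a.0) :: --a--▸ p2
  p2 = 0 + 0 + a.0 :: --a--▸ p3
  p3 = 0 :: ·
LTS(Q): 4 reachable states
  q0 = a.a.(0 + 0 + b.0) :: --a--▸ q1
  q1 = a.(0 + 0 + b.0) :: --a--▸ q2
  q2 = 0 + 0 + b.0 :: --b--▸ q3
  q3 = 0 :: ·
Run σ = ⟨aaa⟩ on P: start {p0}
  [1] a ⇒ {p1}
  [2] a ⇒ {p2}
  [3] a ⇒ {p3}
  P completes σ.
Run σ = ⟨aaa⟩ on Q: start {q0}
  [1] a ⇒ {q1}
  [2] a ⇒ {q2}
  [3] a ⇒ ∅ (Q stuck)

aaa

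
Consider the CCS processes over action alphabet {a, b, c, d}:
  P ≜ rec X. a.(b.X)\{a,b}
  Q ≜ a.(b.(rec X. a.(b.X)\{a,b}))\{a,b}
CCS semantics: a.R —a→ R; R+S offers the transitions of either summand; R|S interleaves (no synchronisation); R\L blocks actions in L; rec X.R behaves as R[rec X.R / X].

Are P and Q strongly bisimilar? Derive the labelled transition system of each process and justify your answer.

YES

Reachable graph of P (2 states):
  s0 = rec X. a.(b.X)\{a,b} → ··a··> s1
  s1 = (b.(rec X. a.(b.X)\{a,b}))\{a,b} → stopped
Reachable graph of Q (2 states):
  t0 = a.(b.(rec X. a.(b.X)\{a,b}))\{a,b} → ··a··> t1
  t1 = (b.(rec X. a.(b.X)\{a,b}))\{a,b} → stopped
Bisimilarity quotient blocks:
  B0 = {s0, t0}
  B1 = {s1, t1}
s0 ∈ B0, t0 ∈ B0 → same block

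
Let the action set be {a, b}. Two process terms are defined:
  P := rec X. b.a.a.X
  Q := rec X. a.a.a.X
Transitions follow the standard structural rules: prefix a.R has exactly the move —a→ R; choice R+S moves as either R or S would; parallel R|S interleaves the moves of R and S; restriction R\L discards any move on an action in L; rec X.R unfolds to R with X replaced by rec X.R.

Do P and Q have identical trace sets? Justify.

P's transition system — 3 states:
  s0 = rec X. b.a.a.X :: ··b··> s1
  s1 = a.a.(rec X. b.a.a.X) :: ··a··> s2
  s2 = a.(rec X. b.a.a.X) :: ··a··> s0
Q's transition system — 3 states:
  t0 = rec X. a.a.a.X :: ··a··> t1
  t1 = a.a.(rec X. a.a.a.X) :: ··a··> t2
  t2 = a.(rec X. a.a.a.X) :: ··a··> t0
Executing b from P (initial set {s0}):
  step 1 (b): {s1}
  P completes σ.
Executing b from Q (initial set {t0}):
  step 1 (b): ∅  — Q cannot continue

trace-distinct — witness ⟨b⟩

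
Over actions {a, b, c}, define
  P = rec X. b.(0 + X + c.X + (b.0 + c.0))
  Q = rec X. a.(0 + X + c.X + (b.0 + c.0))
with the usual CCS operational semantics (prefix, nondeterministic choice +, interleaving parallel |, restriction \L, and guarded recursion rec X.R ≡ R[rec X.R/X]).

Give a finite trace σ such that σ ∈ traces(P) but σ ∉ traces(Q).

P's transition system — 3 states:
  s0 = rec X. b.(0 + X + c.X + (b.0 + c.0)) :: —b→ s1
  s1 = 0 + (rec X. b.(0 + X + c.X + (b.0 + c.0))) + c.(rec X. b.(0 + X + c.X + (b.0 + c.0))) + (b.0 + c.0) :: —b→ s1, —b→ s2, —c→ s0, —c→ s2
  s2 = 0 :: ·
Q's transition system — 3 states:
  t0 = rec X. a.(0 + X + c.X + (b.0 + c.0)) :: —a→ t1
  t1 = 0 + (rec X. a.(0 + X + c.X + (b.0 + c.0))) + c.(rec X. a.(0 + X + c.X + (b.0 + c.0))) + (b.0 + c.0) :: —a→ t1, —b→ t2, —c→ t0, —c→ t2
  t2 = 0 :: ·
Trace ⟨b⟩ through P, begin at {s0}:
  [1] b ⇒ {s1}
  — P admits the full trace.
Trace ⟨b⟩ through Q, begin at {t0}:
  [1] b ⇒ no successor for Q

b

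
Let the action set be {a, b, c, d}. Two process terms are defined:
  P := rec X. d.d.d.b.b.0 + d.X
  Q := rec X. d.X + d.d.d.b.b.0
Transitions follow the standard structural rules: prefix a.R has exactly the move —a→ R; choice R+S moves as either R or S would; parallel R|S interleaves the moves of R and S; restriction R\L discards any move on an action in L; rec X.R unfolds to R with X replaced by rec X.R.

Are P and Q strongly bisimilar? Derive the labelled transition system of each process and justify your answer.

P's transition system — 6 states:
  m0 = rec X. d.d.d.b.b.0 + d.X | -d-> m0, -d-> m1
  m1 = d.d.b.b.0 | -d-> m2
  m2 = d.b.b.0 | -d-> m3
  m3 = b.b.0 | -b-> m4
  m4 = b.0 | -b-> m5
  m5 = 0 | ∅
Q's transition system — 6 states:
  n0 = rec X. d.X + d.d.d.b.b.0 | -d-> n0, -d-> n1
  n1 = d.d.b.b.0 | -d-> n2
  n2 = d.b.b.0 | -d-> n3
  n3 = b.b.0 | -b-> n4
  n4 = b.0 | -b-> n5
  n5 = 0 | ∅
Partition-refinement fixed point:
  B0 = {m0, n0}
  B1 = {m1, n1}
  B2 = {m2, n2}
  B3 = {m3, n3}
  B4 = {m4, n4}
  B5 = {m5, n5}
m0 ∈ B0, n0 ∈ B0 → same block

bisimilar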